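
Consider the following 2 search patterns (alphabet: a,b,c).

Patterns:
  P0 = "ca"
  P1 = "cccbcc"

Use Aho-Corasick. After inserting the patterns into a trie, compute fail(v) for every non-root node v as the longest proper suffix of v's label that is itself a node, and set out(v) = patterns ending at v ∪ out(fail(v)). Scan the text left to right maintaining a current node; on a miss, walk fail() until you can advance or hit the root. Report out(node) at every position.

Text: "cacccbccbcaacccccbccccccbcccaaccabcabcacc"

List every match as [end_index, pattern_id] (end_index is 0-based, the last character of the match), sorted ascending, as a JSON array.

Build automaton:
Trie nodes:
  n0 'ε': c→1
  n1 'c': a→2 c→3
  n2 'ca': ·  ←P0
  n3 'cc': c→4
  n4 'ccc': b→5
  n5 'cccb': c→6
  n6 'cccbc': c→7
  n7 'cccbcc': ·  ←P1

BFS fail/out derivation:
  fail(1) 'c': from fail(0)=0 chase 'c': 0 ⇒ 0;  out=∅∪out(0)=∅
  fail(2) 'ca': from fail(1)=0 chase 'a': 0 ⇒ 0;  out={0}∪out(0)={0}
  fail(3) 'cc': from fail(1)=0 chase 'c': 0 ⇒ 1;  out=∅∪out(1)=∅
  fail(4) 'ccc': from fail(3)=1 chase 'c': 1 ⇒ 3;  out=∅∪out(3)=∅
  fail(5) 'cccb': from fail(4)=3 chase 'b': 3→1→0 ⇒ 0;  out=∅∪out(0)=∅
  fail(6) 'cccbc': from fail(5)=0 chase 'c': 0 ⇒ 1;  out=∅∪out(1)=∅
  fail(7) 'cccbcc': from fail(6)=1 chase 'c': 1 ⇒ 3;  out={1}∪out(3)={1}

Scan:
i=0 'c': node 0→1
i=1 'a': node 1→2  ** P0@[0:1]
i=2 'c': node 2→1 (fail-walked)
i=3 'c': node 1→3
i=4 'c': node 3→4
i=5 'b': node 4→5
i=6 'c': node 5→6
i=7 'c': node 6→7  ** P1@[2:7]
i=8 'b': node 7→0 (fail-walked)
i=9 'c': node 0→1
i=10 'a': node 1→2  ** P0@[9:10]
i=11 'a': node 2→0 (fail-walked)
i=12 'c': node 0→1
i=13 'c': node 1→3
i=14 'c': node 3→4
i=15 'c': node 4→4 (fail-walked)
i=16 'c': node 4→4 (fail-walked)
i=17 'b': node 4→5
i=18 'c': node 5→6
i=19 'c': node 6→7  ** P1@[14:19]
i=20 'c': node 7→4 (fail-walked)
i=21 'c': node 4→4 (fail-walked)
i=22 'c': node 4→4 (fail-walked)
i=23 'c': node 4→4 (fail-walked)
i=24 'b': node 4→5
i=25 'c': node 5→6
i=26 'c': node 6→7  ** P1@[21:26]
i=27 'c': node 7→4 (fail-walked)
i=28 'a': node 4→2 (fail-walked)  ** P0@[27:28]
i=29 'a': node 2→0 (fail-walked)
i=30 'c': node 0→1
i=31 'c': node 1→3
i=32 'a': node 3→2 (fail-walked)  ** P0@[31:32]
i=33 'b': node 2→0 (fail-walked)
i=34 'c': node 0→1
i=35 'a': node 1→2  ** P0@[34:35]
i=36 'b': node 2→0 (fail-walked)
i=37 'c': node 0→1
i=38 'a': node 1→2  ** P0@[37:38]
i=39 'c': node 2→1 (fail-walked)
i=40 'c': node 1→3

All matches (sorted): [[1,0],[7,1],[10,0],[19,1],[26,1],[28,0],[32,0],[35,0],[38,0]]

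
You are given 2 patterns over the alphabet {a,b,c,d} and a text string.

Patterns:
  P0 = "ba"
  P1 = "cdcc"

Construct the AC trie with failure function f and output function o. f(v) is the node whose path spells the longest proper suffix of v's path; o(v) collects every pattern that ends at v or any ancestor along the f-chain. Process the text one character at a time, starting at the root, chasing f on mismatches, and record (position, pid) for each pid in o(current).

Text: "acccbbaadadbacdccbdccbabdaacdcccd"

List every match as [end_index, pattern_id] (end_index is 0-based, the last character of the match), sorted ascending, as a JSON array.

Build:
Trie (insert patterns):
  0='ε' goto b→1 c→3
  1='b' goto a→2
  2='ba' goto ·  ←P0
  3='c' goto d→4
  4='cd' goto c→5
  5='cdc' goto c→6
  6='cdcc' goto ·  ←P1

Failure links (BFS by depth):
  fail(1) 'b': from fail(0)=0 chase 'b': 0 ⇒ 0;  out=∅∪out(0)=∅
  fail(3) 'c': from fail(0)=0 chase 'c': 0 ⇒ 0;  out=∅∪out(0)=∅
  fail(2) 'ba': from fail(1)=0 chase 'a': 0 ⇒ 0;  out={0}∪out(0)={0}
  fail(4) 'cd': from fail(3)=0 chase 'd': 0 ⇒ 0;  out=∅∪out(0)=∅
  fail(5) 'cdc': from fail(4)=0 chase 'c': 0 ⇒ 3;  out=∅∪out(3)=∅
  fail(6) 'cdcc': from fail(5)=3 chase 'c': 3→0 ⇒ 3;  out={1}∪out(3)={1}

Text stream:
i=0 'a': node 0→0
i=1 'c': node 0→3
i=2 'c': node 3→3 (fail-walked)
i=3 'c': node 3→3 (fail-walked)
i=4 'b': node 3→1 (fail-walked)
i=5 'b': node 1→1 (fail-walked)
i=6 'a': node 1→2  → match P0@[5:6]
i=7 'a': node 2→0 (fail-walked)
i=8 'd': node 0→0
i=9 'a': node 0→0
i=10 'd': node 0→0
i=11 'b': node 0→1
i=12 'a': node 1→2  → match P0@[11:12]
i=13 'c': node 2→3 (fail-walked)
i=14 'd': node 3→4
i=15 'c': node 4→5
i=16 'c': node 5→6  → match P1@[13:16]
i=17 'b': node 6→1 (fail-walked)
i=18 'd': node 1→0 (fail-walked)
i=19 'c': node 0→3
i=20 'c': node 3→3 (fail-walked)
i=21 'b': node 3→1 (fail-walked)
i=22 'a': node 1→2  → match P0@[21:22]
i=23 'b': node 2→1 (fail-walked)
i=24 'd': node 1→0 (fail-walked)
i=25 'a': node 0→0
i=26 'a': node 0→0
i=27 'c': node 0→3
i=28 'd': node 3→4
i=29 'c': node 4→5
i=30 'c': node 5→6  → match P1@[27:30]
i=31 'c': node 6→3 (fail-walked)
i=32 'd': node 3→4

All matches (sorted): [[6,0],[12,0],[16,1],[22,0],[30,1]]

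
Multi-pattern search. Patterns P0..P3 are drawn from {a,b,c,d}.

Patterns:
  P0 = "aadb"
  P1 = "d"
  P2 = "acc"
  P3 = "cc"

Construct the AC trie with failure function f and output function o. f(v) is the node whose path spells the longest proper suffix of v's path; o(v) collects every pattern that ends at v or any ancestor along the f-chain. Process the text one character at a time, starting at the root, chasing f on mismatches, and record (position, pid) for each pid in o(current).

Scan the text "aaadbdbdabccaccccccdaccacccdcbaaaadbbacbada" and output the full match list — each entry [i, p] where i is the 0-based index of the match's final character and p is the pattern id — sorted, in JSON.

Build:
Trie (insert patterns):
  0='ε' goto a→1 c→8 d→5
  1='a' goto a→2 c→6
  2='aa' goto d→3
  3='aad' goto b→4
  4='aadb' goto ·  ←P0
  5='d' goto ·  ←P1
  6='ac' goto c→7
  7='acc' goto ·  ←P2
  8='c' goto c→9
  9='cc' goto ·  ←P3

Failure links (BFS by depth):
  n1('a'): parent n0 fail=0; on 'a' 0 → fail=0;  out ∅∪∅=∅
  n5('d'): parent n0 fail=0; on 'd' 0 → fail=0;  out {1}∪∅={1}
  n8('c'): parent n0 fail=0; on 'c' 0 → fail=0;  out ∅∪∅=∅
  n2('aa'): parent n1 fail=0; on 'a' 0 → fail=1;  out ∅∪∅=∅
  n6('ac'): parent n1 fail=0; on 'c' 0 → fail=8;  out ∅∪∅=∅
  n9('cc'): parent n8 fail=0; on 'c' 0 → fail=8;  out {3}∪∅={3}
  n3('aad'): parent n2 fail=1; on 'd' 1→0 → fail=5;  out ∅∪{1}={1}
  n7('acc'): parent n6 fail=8; on 'c' 8 → fail=9;  out {2}∪{3}={2,3}
  n4('aadb'): parent n3 fail=5; on 'b' 5→0 → fail=0;  out {0}∪∅={0}

Run:
i=0 'a': node 0→1
i=1 'a': node 1→2
i=2 'a': node 2→2 (via fail)
i=3 'd': node 2→3  → match P1@[3:3]
i=4 'b': node 3→4  → match P0@[1:4]
i=5 'd': node 4→5 (via fail)  → match P1@[5:5]
i=6 'b': node 5→0 (via fail)
i=7 'd': node 0→5  → match P1@[7:7]
i=8 'a': node 5→1 (via fail)
i=9 'b': node 1→0 (via fail)
i=10 'c': node 0→8
i=11 'c': node 8→9  → match P3@[10:11]
i=12 'a': node 9→1 (via fail)
i=13 'c': node 1→6
i=14 'c': node 6→7  → match P2@[12:14],P3@[13:14]
i=15 'c': node 7→9 (via fail)  → match P3@[14:15]
i=16 'c': node 9→9 (via fail)  → match P3@[15:16]
i=17 'c': node 9→9 (via fail)  → match P3@[16:17]
i=18 'c': node 9→9 (via fail)  → match P3@[17:18]
i=19 'd': node 9→5 (via fail)  → match P1@[19:19]
i=20 'a': node 5→1 (via fail)
i=21 'c': node 1→6
i=22 'c': node 6→7  → match P2@[20:22],P3@[21:22]
i=23 'a': node 7→1 (via fail)
i=24 'c': node 1→6
i=25 'c': node 6→7  → match P2@[23:25],P3@[24:25]
i=26 'c': node 7→9 (via fail)  → match P3@[25:26]
i=27 'd': node 9→5 (via fail)  → match P1@[27:27]
i=28 'c': node 5→8 (via fail)
i=29 'b': node 8→0 (via fail)
i=30 'a': node 0→1
i=31 'a': node 1→2
i=32 'a': node 2→2 (via fail)
i=33 'a': node 2→2 (via fail)
i=34 'd': node 2→3  → match P1@[34:34]
i=35 'b': node 3→4  → match P0@[32:35]
i=36 'b': node 4→0 (via fail)
i=37 'a': node 0→1
i=38 'c': node 1→6
i=39 'b': node 6→0 (via fail)
i=40 'a': node 0→1
i=41 'd': node 1→5 (via fail)  → match P1@[41:41]
i=42 'a': node 5→1 (via fail)

Result: [[3,1],[4,0],[5,1],[7,1],[11,3],[14,2],[14,3],[15,3],[16,3],[17,3],[18,3],[19,1],[22,2],[22,3],[25,2],[25,3],[26,3],[27,1],[34,1],[35,0],[41,1]]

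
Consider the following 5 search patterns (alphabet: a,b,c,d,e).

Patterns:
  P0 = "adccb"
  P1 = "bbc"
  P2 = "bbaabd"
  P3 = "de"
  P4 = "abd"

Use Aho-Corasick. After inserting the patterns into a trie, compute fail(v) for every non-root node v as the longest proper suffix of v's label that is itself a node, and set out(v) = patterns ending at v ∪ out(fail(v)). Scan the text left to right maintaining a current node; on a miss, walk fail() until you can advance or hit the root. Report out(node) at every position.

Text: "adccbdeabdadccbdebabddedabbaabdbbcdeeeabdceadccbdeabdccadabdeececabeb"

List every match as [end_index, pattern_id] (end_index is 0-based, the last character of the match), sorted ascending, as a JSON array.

Build:
Trie (insert patterns):
  n0 'ε': a→1 b→6 d→13
  n1 'a': b→15 d→2
  n2 'ad': c→3
  n3 'adc': c→4
  n4 'adcc': b→5
  n5 'adccb': ·  ←P0
  n6 'b': b→7
  n7 'bb': a→9 c→8
  n8 'bbc': ·  ←P1
  n9 'bba': a→10
  n10 'bbaa': b→11
  n11 'bbaab': d→12
  n12 'bbaabd': ·  ←P2
  n13 'd': e→14
  n14 'de': ·  ←P3
  n15 'ab': d→16
  n16 'abd': ·  ←P4

BFS fail/out derivation:
  fail(1) 'a': from fail(0)=0 chase 'a': 0 ⇒ 0;  out=∅∪out(0)=∅
  fail(6) 'b': from fail(0)=0 chase 'b': 0 ⇒ 0;  out=∅∪out(0)=∅
  fail(13) 'd': from fail(0)=0 chase 'd': 0 ⇒ 0;  out=∅∪out(0)=∅
  fail(2) 'ad': from fail(1)=0 chase 'd': 0 ⇒ 13;  out=∅∪out(13)=∅
  fail(7) 'bb': from fail(6)=0 chase 'b': 0 ⇒ 6;  out=∅∪out(6)=∅
  fail(14) 'de': from fail(13)=0 chase 'e': 0 ⇒ 0;  out={3}∪out(0)={3}
  fail(15) 'ab': from fail(1)=0 chase 'b': 0 ⇒ 6;  out=∅∪out(6)=∅
  fail(3) 'adc': from fail(2)=13 chase 'c': 13→0 ⇒ 0;  out=∅∪out(0)=∅
  fail(8) 'bbc': from fail(7)=6 chase 'c': 6→0 ⇒ 0;  out={1}∪out(0)={1}
  fail(9) 'bba': from fail(7)=6 chase 'a': 6→0 ⇒ 1;  out=∅∪out(1)=∅
  fail(16) 'abd': from fail(15)=6 chase 'd': 6→0 ⇒ 13;  out={4}∪out(13)={4}
  fail(4) 'adcc': from fail(3)=0 chase 'c': 0 ⇒ 0;  out=∅∪out(0)=∅
  fail(10) 'bbaa': from fail(9)=1 chase 'a': 1→0 ⇒ 1;  out=∅∪out(1)=∅
  fail(5) 'adccb': from fail(4)=0 chase 'b': 0 ⇒ 6;  out={0}∪out(6)={0}
  fail(11) 'bbaab': from fail(10)=1 chase 'b': 1 ⇒ 15;  out=∅∪out(15)=∅
  fail(12) 'bbaabd': from fail(11)=15 chase 'd': 15 ⇒ 16;  out={2}∪out(16)={2,4}

Scan:
i=0 'a': node 0→1
i=1 'd': node 1→2
i=2 'c': node 2→3
i=3 'c': node 3→4
i=4 'b': node 4→5  emit P0@[0:4]
i=5 'd': node 5→13 (fail-walked)
i=6 'e': node 13→14  emit P3@[5:6]
i=7 'a': node 14→1 (fail-walked)
i=8 'b': node 1→15
i=9 'd': node 15→16  emit P4@[7:9]
i=10 'a': node 16→1 (fail-walked)
i=11 'd': node 1→2
i=12 'c': node 2→3
i=13 'c': node 3→4
i=14 'b': node 4→5  emit P0@[10:14]
i=15 'd': node 5→13 (fail-walked)
i=16 'e': node 13→14  emit P3@[15:16]
i=17 'b': node 14→6 (fail-walked)
i=18 'a': node 6→1 (fail-walked)
i=19 'b': node 1→15
i=20 'd': node 15→16  emit P4@[18:20]
i=21 'd': node 16→13 (fail-walked)
i=22 'e': node 13→14  emit P3@[21:22]
i=23 'd': node 14→13 (fail-walked)
i=24 'a': node 13→1 (fail-walked)
i=25 'b': node 1→15
i=26 'b': node 15→7 (fail-walked)
i=27 'a': node 7→9
i=28 'a': node 9→10
i=29 'b': node 10→11
i=30 'd': node 11→12  emit P2@[25:30],P4@[28:30]
i=31 'b': node 12→6 (fail-walked)
i=32 'b': node 6→7
i=33 'c': node 7→8  emit P1@[31:33]
i=34 'd': node 8→13 (fail-walked)
i=35 'e': node 13→14  emit P3@[34:35]
i=36 'e': node 14→0 (fail-walked)
i=37 'e': node 0→0
i=38 'a': node 0→1
i=39 'b': node 1→15
i=40 'd': node 15→16  emit P4@[38:40]
i=41 'c': node 16→0 (fail-walked)
i=42 'e': node 0→0
i=43 'a': node 0→1
i=44 'd': node 1→2
i=45 'c': node 2→3
i=46 'c': node 3→4
i=47 'b': node 4→5  emit P0@[43:47]
i=48 'd': node 5→13 (fail-walked)
i=49 'e': node 13→14  emit P3@[48:49]
i=50 'a': node 14→1 (fail-walked)
i=51 'b': node 1→15
i=52 'd': node 15→16  emit P4@[50:52]
i=53 'c': node 16→0 (fail-walked)
i=54 'c': node 0→0
i=55 'a': node 0→1
i=56 'd': node 1→2
i=57 'a': node 2→1 (fail-walked)
i=58 'b': node 1→15
i=59 'd': node 15→16  emit P4@[57:59]
i=60 'e': node 16→14 (fail-walked)  emit P3@[59:60]
i=61 'e': node 14→0 (fail-walked)
i=62 'c': node 0→0
i=63 'e': node 0→0
i=64 'c': node 0→0
i=65 'a': node 0→1
i=66 'b': node 1→15
i=67 'e': node 15→0 (fail-walked)
i=68 'b': node 0→6

Matches: [[4,0],[6,3],[9,4],[14,0],[16,3],[20,4],[22,3],[30,2],[30,4],[33,1],[35,3],[40,4],[47,0],[49,3],[52,4],[59,4],[60,3]]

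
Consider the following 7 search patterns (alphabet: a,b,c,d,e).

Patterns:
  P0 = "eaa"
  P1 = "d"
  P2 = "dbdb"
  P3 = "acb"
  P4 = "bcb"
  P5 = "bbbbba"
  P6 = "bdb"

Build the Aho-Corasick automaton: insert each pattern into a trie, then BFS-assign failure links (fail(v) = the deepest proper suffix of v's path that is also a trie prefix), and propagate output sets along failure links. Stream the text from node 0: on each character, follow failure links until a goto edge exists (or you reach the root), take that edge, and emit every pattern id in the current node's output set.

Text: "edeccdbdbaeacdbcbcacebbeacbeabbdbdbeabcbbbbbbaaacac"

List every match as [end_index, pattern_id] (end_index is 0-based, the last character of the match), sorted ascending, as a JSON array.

Build automaton:
Trie nodes:
  n0 'ε': a→8 b→11 d→4 e→1
  n1 'e': a→2
  n2 'ea': a→3
  n3 'eaa': ·  [P0 ends]
  n4 'd': b→5  [P1 ends]
  n5 'db': d→6
  n6 'dbd': b→7
  n7 'dbdb': ·  [P2 ends]
  n8 'a': c→9
  n9 'ac': b→10
  n10 'acb': ·  [P3 ends]
  n11 'b': b→14 c→12 d→19
  n12 'bc': b→13
  n13 'bcb': ·  [P4 ends]
  n14 'bb': b→15
  n15 'bbb': b→16
  n16 'bbbb': b→17
  n17 'bbbbb': a→18
  n18 'bbbbba': ·  [P5 ends]
  n19 'bd': b→20
  n20 'bdb': ·  [P6 ends]

Failure links (BFS by depth):
  n1('e'): parent n0 fail=0; on 'e' 0 → fail=0;  out ∅∪∅=∅
  n4('d'): parent n0 fail=0; on 'd' 0 → fail=0;  out {1}∪∅={1}
  n8('a'): parent n0 fail=0; on 'a' 0 → fail=0;  out ∅∪∅=∅
  n11('b'): parent n0 fail=0; on 'b' 0 → fail=0;  out ∅∪∅=∅
  n2('ea'): parent n1 fail=0; on 'a' 0 → fail=8;  out ∅∪∅=∅
  n5('db'): parent n4 fail=0; on 'b' 0 → fail=11;  out ∅∪∅=∅
  n9('ac'): parent n8 fail=0; on 'c' 0 → fail=0;  out ∅∪∅=∅
  n12('bc'): parent n11 fail=0; on 'c' 0 → fail=0;  out ∅∪∅=∅
  n14('bb'): parent n11 fail=0; on 'b' 0 → fail=11;  out ∅∪∅=∅
  n19('bd'): parent n11 fail=0; on 'd' 0 → fail=4;  out ∅∪{1}={1}
  n3('eaa'): parent n2 fail=8; on 'a' 8→0 → fail=8;  out {0}∪∅={0}
  n6('dbd'): parent n5 fail=11; on 'd' 11 → fail=19;  out ∅∪{1}={1}
  n10('acb'): parent n9 fail=0; on 'b' 0 → fail=11;  out {3}∪∅={3}
  n13('bcb'): parent n12 fail=0; on 'b' 0 → fail=11;  out {4}∪∅={4}
  n15('bbb'): parent n14 fail=11; on 'b' 11 → fail=14;  out ∅∪∅=∅
  n20('bdb'): parent n19 fail=4; on 'b' 4 → fail=5;  out {6}∪∅={6}
  n7('dbdb'): parent n6 fail=19; on 'b' 19 → fail=20;  out {2}∪{6}={2,6}
  n16('bbbb'): parent n15 fail=14; on 'b' 14 → fail=15;  out ∅∪∅=∅
  n17('bbbbb'): parent n16 fail=15; on 'b' 15 → fail=16;  out ∅∪∅=∅
  n18('bbbbba'): parent n17 fail=16; on 'a' 16→15→14→11→0 → fail=8;  out {5}∪∅={5}

Text stream:
pos 0 'e': at 1
pos 1 'd': at 4 ·f  ** P1@[1:1]
pos 2 'e': at 1 ·f
pos 3 'c': at 0 ·f
pos 4 'c': at 0
pos 5 'd': at 4  ** P1@[5:5]
pos 6 'b': at 5
pos 7 'd': at 6  ** P1@[7:7]
pos 8 'b': at 7  ** P2@[5:8],P6@[6:8]
pos 9 'a': at 8 ·f
pos 10 'e': at 1 ·f
pos 11 'a': at 2
pos 12 'c': at 9 ·f
pos 13 'd': at 4 ·f  ** P1@[13:13]
pos 14 'b': at 5
pos 15 'c': at 12 ·f
pos 16 'b': at 13  ** P4@[14:16]
pos 17 'c': at 12 ·f
pos 18 'a': at 8 ·f
pos 19 'c': at 9
pos 20 'e': at 1 ·f
pos 21 'b': at 11 ·f
pos 22 'b': at 14
pos 23 'e': at 1 ·f
pos 24 'a': at 2
pos 25 'c': at 9 ·f
pos 26 'b': at 10  ** P3@[24:26]
pos 27 'e': at 1 ·f
pos 28 'a': at 2
pos 29 'b': at 11 ·f
pos 30 'b': at 14
pos 31 'd': at 19 ·f  ** P1@[31:31]
pos 32 'b': at 20  ** P6@[30:32]
pos 33 'd': at 6 ·f  ** P1@[33:33]
pos 34 'b': at 7  ** P2@[31:34],P6@[32:34]
pos 35 'e': at 1 ·f
pos 36 'a': at 2
pos 37 'b': at 11 ·f
pos 38 'c': at 12
pos 39 'b': at 13  ** P4@[37:39]
pos 40 'b': at 14 ·f
pos 41 'b': at 15
pos 42 'b': at 16
pos 43 'b': at 17
pos 44 'b': at 17 ·f
pos 45 'a': at 18  ** P5@[40:45]
pos 46 'a': at 8 ·f
pos 47 'a': at 8 ·f
pos 48 'c': at 9
pos 49 'a': at 8 ·f
pos 50 'c': at 9

Matches: [[1,1],[5,1],[7,1],[8,2],[8,6],[13,1],[16,4],[26,3],[31,1],[32,6],[33,1],[34,2],[34,6],[39,4],[45,5]]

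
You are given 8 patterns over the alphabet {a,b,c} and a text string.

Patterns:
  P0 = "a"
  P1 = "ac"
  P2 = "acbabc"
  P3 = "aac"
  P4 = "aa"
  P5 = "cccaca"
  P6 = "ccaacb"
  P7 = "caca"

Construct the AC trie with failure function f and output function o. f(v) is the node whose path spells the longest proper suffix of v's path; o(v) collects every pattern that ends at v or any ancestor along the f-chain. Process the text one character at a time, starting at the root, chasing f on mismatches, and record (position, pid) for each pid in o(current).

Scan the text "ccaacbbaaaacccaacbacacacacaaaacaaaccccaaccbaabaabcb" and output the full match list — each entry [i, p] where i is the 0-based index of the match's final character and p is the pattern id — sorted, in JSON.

Build:
Trie nodes:
  0='ε' goto a→1 c→9
  1='a' goto a→7 c→2  [P0 ends]
  2='ac' goto b→3  [P1 ends]
  3='acb' goto a→4
  4='acba' goto b→5
  5='acbab' goto c→6
  6='acbabc' goto ·  [P2 ends]
  7='aa' goto c→8  [P4 ends]
  8='aac' goto ·  [P3 ends]
  9='c' goto a→19 c→10
  10='cc' goto a→15 c→11
  11='ccc' goto a→12
  12='ccca' goto c→13
  13='cccac' goto a→14
  14='cccaca' goto ·  [P5 ends]
  15='cca' goto a→16
  16='ccaa' goto c→17
  17='ccaac' goto b→18
  18='ccaacb' goto ·  [P6 ends]
  19='ca' goto c→20
  20='cac' goto a→21
  21='caca' goto ·  [P7 ends]

Failure links (BFS by depth):
  n1('a'): parent n0 fail=0; on 'a' 0 → fail=0;  out {0}∪∅={0}
  n9('c'): parent n0 fail=0; on 'c' 0 → fail=0;  out ∅∪∅=∅
  n2('ac'): parent n1 fail=0; on 'c' 0 → fail=9;  out {1}∪∅={1}
  n7('aa'): parent n1 fail=0; on 'a' 0 → fail=1;  out {4}∪{0}={0,4}
  n10('cc'): parent n9 fail=0; on 'c' 0 → fail=9;  out ∅∪∅=∅
  n19('ca'): parent n9 fail=0; on 'a' 0 → fail=1;  out ∅∪{0}={0}
  n3('acb'): parent n2 fail=9; on 'b' 9→0 → fail=0;  out ∅∪∅=∅
  n8('aac'): parent n7 fail=1; on 'c' 1 → fail=2;  out {3}∪{1}={1,3}
  n11('ccc'): parent n10 fail=9; on 'c' 9 → fail=10;  out ∅∪∅=∅
  n15('cca'): parent n10 fail=9; on 'a' 9 → fail=19;  out ∅∪{0}={0}
  n20('cac'): parent n19 fail=1; on 'c' 1 → fail=2;  out ∅∪{1}={1}
  n4('acba'): parent n3 fail=0; on 'a' 0 → fail=1;  out ∅∪{0}={0}
  n12('ccca'): parent n11 fail=10; on 'a' 10 → fail=15;  out ∅∪{0}={0}
  n16('ccaa'): parent n15 fail=19; on 'a' 19→1 → fail=7;  out ∅∪{0,4}={0,4}
  n21('caca'): parent n20 fail=2; on 'a' 2→9 → fail=19;  out {7}∪{0}={0,7}
  n5('acbab'): parent n4 fail=1; on 'b' 1→0 → fail=0;  out ∅∪∅=∅
  n13('cccac'): parent n12 fail=15; on 'c' 15→19 → fail=20;  out ∅∪{1}={1}
  n17('ccaac'): parent n16 fail=7; on 'c' 7 → fail=8;  out ∅∪{1,3}={1,3}
  n6('acbabc'): parent n5 fail=0; on 'c' 0 → fail=9;  out {2}∪∅={2}
  n14('cccaca'): parent n13 fail=20; on 'a' 20 → fail=21;  out {5}∪{0,7}={0,5,7}
  n18('ccaacb'): parent n17 fail=8; on 'b' 8→2 → fail=3;  out {6}∪∅={6}

Scan:
i=0 'c': node 0→9
i=1 'c': node 9→10
i=2 'a': node 10→15  ** P0@[2:2]
i=3 'a': node 15→16  ** P0@[3:3],P4@[2:3]
i=4 'c': node 16→17  ** P1@[3:4],P3@[2:4]
i=5 'b': node 17→18  ** P6@[0:5]
i=6 'b': node 18→0 ·f
i=7 'a': node 0→1  ** P0@[7:7]
i=8 'a': node 1→7  ** P0@[8:8],P4@[7:8]
i=9 'a': node 7→7 ·f  ** P0@[9:9],P4@[8:9]
i=10 'a': node 7→7 ·f  ** P0@[10:10],P4@[9:10]
i=11 'c': node 7→8  ** P1@[10:11],P3@[9:11]
i=12 'c': node 8→10 ·f
i=13 'c': node 10→11
i=14 'a': node 11→12  ** P0@[14:14]
i=15 'a': node 12→16 ·f  ** P0@[15:15],P4@[14:15]
i=16 'c': node 16→17  ** P1@[15:16],P3@[14:16]
i=17 'b': node 17→18  ** P6@[12:17]
i=18 'a': node 18→4 ·f  ** P0@[18:18]
i=19 'c': node 4→2 ·f  ** P1@[18:19]
i=20 'a': node 2→19 ·f  ** P0@[20:20]
i=21 'c': node 19→20  ** P1@[20:21]
i=22 'a': node 20→21  ** P0@[22:22],P7@[19:22]
i=23 'c': node 21→20 ·f  ** P1@[22:23]
i=24 'a': node 20→21  ** P0@[24:24],P7@[21:24]
i=25 'c': node 21→20 ·f  ** P1@[24:25]
i=26 'a': node 20→21  ** P0@[26:26],P7@[23:26]
i=27 'a': node 21→7 ·f  ** P0@[27:27],P4@[26:27]
i=28 'a': node 7→7 ·f  ** P0@[28:28],P4@[27:28]
i=29 'a': node 7→7 ·f  ** P0@[29:29],P4@[28:29]
i=30 'c': node 7→8  ** P1@[29:30],P3@[28:30]
i=31 'a': node 8→19 ·f  ** P0@[31:31]
i=32 'a': node 19→7 ·f  ** P0@[32:32],P4@[31:32]
i=33 'a': node 7→7 ·f  ** P0@[33:33],P4@[32:33]
i=34 'c': node 7→8  ** P1@[33:34],P3@[32:34]
i=35 'c': node 8→10 ·f
i=36 'c': node 10→11
i=37 'c': node 11→11 ·f
i=38 'a': node 11→12  ** P0@[38:38]
i=39 'a': node 12→16 ·f  ** P0@[39:39],P4@[38:39]
i=40 'c': node 16→17  ** P1@[39:40],P3@[38:40]
i=41 'c': node 17→10 ·f
i=42 'b': node 10→0 ·f
i=43 'a': node 0→1  ** P0@[43:43]
i=44 'a': node 1→7  ** P0@[44:44],P4@[43:44]
i=45 'b': node 7→0 ·f
i=46 'a': node 0→1  ** P0@[46:46]
i=47 'a': node 1→7  ** P0@[47:47],P4@[46:47]
i=48 'b': node 7→0 ·f
i=49 'c': node 0→9
i=50 'b': node 9→0 ·f

Matches: [[2,0],[3,0],[3,4],[4,1],[4,3],[5,6],[7,0],[8,0],[8,4],[9,0],[9,4],[10,0],[10,4],[11,1],[11,3],[14,0],[15,0],[15,4],[16,1],[16,3],[17,6],[18,0],[19,1],[20,0],[21,1],[22,0],[22,7],[23,1],[24,0],[24,7],[25,1],[26,0],[26,7],[27,0],[27,4],[28,0],[28,4],[29,0],[29,4],[30,1],[30,3],[31,0],[32,0],[32,4],[33,0],[33,4],[34,1],[34,3],[38,0],[39,0],[39,4],[40,1],[40,3],[43,0],[44,0],[44,4],[46,0],[47,0],[47,4]]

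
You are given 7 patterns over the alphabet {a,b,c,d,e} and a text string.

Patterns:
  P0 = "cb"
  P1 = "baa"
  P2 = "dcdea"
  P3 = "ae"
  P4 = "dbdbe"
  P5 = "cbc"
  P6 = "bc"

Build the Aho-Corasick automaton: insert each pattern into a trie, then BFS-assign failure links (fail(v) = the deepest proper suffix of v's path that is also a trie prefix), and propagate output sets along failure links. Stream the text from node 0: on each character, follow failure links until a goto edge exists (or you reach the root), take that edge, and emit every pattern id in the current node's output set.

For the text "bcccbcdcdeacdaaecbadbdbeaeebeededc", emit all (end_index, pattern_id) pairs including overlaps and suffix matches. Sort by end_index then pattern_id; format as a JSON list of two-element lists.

Construct AC machine:
Trie (insert patterns):
  0='ε' goto a→11 b→3 c→1 d→6
  1='c' goto b→2
  2='cb' goto c→17  [P0 ends]
  3='b' goto a→4 c→18
  4='ba' goto a→5
  5='baa' goto ·  [P1 ends]
  6='d' goto b→13 c→7
  7='dc' goto d→8
  8='dcd' goto e→9
  9='dcde' goto a→10
  10='dcdea' goto ·  [P2 ends]
  11='a' goto e→12
  12='ae' goto ·  [P3 ends]
  13='db' goto d→14
  14='dbd' goto b→15
  15='dbdb' goto e→16
  16='dbdbe' goto ·  [P4 ends]
  17='cbc' goto ·  [P5 ends]
  18='bc' goto ·  [P6 ends]

BFS fail/out derivation:
  fail(1) 'c': from fail(0)=0 chase 'c': 0 ⇒ 0;  out=∅∪out(0)=∅
  fail(3) 'b': from fail(0)=0 chase 'b': 0 ⇒ 0;  out=∅∪out(0)=∅
  fail(6) 'd': from fail(0)=0 chase 'd': 0 ⇒ 0;  out=∅∪out(0)=∅
  fail(11) 'a': from fail(0)=0 chase 'a': 0 ⇒ 0;  out=∅∪out(0)=∅
  fail(2) 'cb': from fail(1)=0 chase 'b': 0 ⇒ 3;  out={0}∪out(3)={0}
  fail(4) 'ba': from fail(3)=0 chase 'a': 0 ⇒ 11;  out=∅∪out(11)=∅
  fail(7) 'dc': from fail(6)=0 chase 'c': 0 ⇒ 1;  out=∅∪out(1)=∅
  fail(12) 'ae': from fail(11)=0 chase 'e': 0 ⇒ 0;  out={3}∪out(0)={3}
  fail(13) 'db': from fail(6)=0 chase 'b': 0 ⇒ 3;  out=∅∪out(3)=∅
  fail(18) 'bc': from fail(3)=0 chase 'c': 0 ⇒ 1;  out={6}∪out(1)={6}
  fail(5) 'baa': from fail(4)=11 chase 'a': 11→0 ⇒ 11;  out={1}∪out(11)={1}
  fail(8) 'dcd': from fail(7)=1 chase 'd': 1→0 ⇒ 6;  out=∅∪out(6)=∅
  fail(14) 'dbd': from fail(13)=3 chase 'd': 3→0 ⇒ 6;  out=∅∪out(6)=∅
  fail(17) 'cbc': from fail(2)=3 chase 'c': 3 ⇒ 18;  out={5}∪out(18)={5,6}
  fail(9) 'dcde': from fail(8)=6 chase 'e': 6→0 ⇒ 0;  out=∅∪out(0)=∅
  fail(15) 'dbdb': from fail(14)=6 chase 'b': 6 ⇒ 13;  out=∅∪out(13)=∅
  fail(10) 'dcdea': from fail(9)=0 chase 'a': 0 ⇒ 11;  out={2}∪out(11)={2}
  fail(16) 'dbdbe': from fail(15)=13 chase 'e': 13→3→0 ⇒ 0;  out={4}∪out(0)={4}

Run:
i=0 'b': node 0→3
i=1 'c': node 3→18  emit P6@[0:1]
i=2 'c': node 18→1 (fail-walked)
i=3 'c': node 1→1 (fail-walked)
i=4 'b': node 1→2  emit P0@[3:4]
i=5 'c': node 2→17  emit P5@[3:5],P6@[4:5]
i=6 'd': node 17→6 (fail-walked)
i=7 'c': node 6→7
i=8 'd': node 7→8
i=9 'e': node 8→9
i=10 'a': node 9→10  emit P2@[6:10]
i=11 'c': node 10→1 (fail-walked)
i=12 'd': node 1→6 (fail-walked)
i=13 'a': node 6→11 (fail-walked)
i=14 'a': node 11→11 (fail-walked)
i=15 'e': node 11→12  emit P3@[14:15]
i=16 'c': node 12→1 (fail-walked)
i=17 'b': node 1→2  emit P0@[16:17]
i=18 'a': node 2→4 (fail-walked)
i=19 'd': node 4→6 (fail-walked)
i=20 'b': node 6→13
i=21 'd': node 13→14
i=22 'b': node 14→15
i=23 'e': node 15→16  emit P4@[19:23]
i=24 'a': node 16→11 (fail-walked)
i=25 'e': node 11→12  emit P3@[24:25]
i=26 'e': node 12→0 (fail-walked)
i=27 'b': node 0→3
i=28 'e': node 3→0 (fail-walked)
i=29 'e': node 0→0
i=30 'd': node 0→6
i=31 'e': node 6→0 (fail-walked)
i=32 'd': node 0→6
i=33 'c': node 6→7

Matches: [[1,6],[4,0],[5,5],[5,6],[10,2],[15,3],[17,0],[23,4],[25,3]]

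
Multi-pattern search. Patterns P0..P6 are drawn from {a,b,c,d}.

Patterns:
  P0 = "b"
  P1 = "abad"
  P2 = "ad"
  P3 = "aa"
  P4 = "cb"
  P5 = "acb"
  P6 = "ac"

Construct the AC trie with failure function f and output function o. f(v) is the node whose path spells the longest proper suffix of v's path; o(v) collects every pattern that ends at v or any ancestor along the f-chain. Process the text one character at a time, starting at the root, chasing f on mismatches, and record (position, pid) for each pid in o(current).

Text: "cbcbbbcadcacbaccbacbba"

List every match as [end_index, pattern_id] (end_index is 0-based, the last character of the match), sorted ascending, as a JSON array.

Construct AC machine:
Trie nodes:
  n0 'ε': a→2 b→1 c→8
  n1 'b': ·  [P0 ends]
  n2 'a': a→7 b→3 c→10 d→6
  n3 'ab': a→4
  n4 'aba': d→5
  n5 'abad': ·  [P1 ends]
  n6 'ad': ·  [P2 ends]
  n7 'aa': ·  [P3 ends]
  n8 'c': b→9
  n9 'cb': ·  [P4 ends]
  n10 'ac': b→11  [P6 ends]
  n11 'acb': ·  [P5 ends]

Failure links (BFS by depth):
  n1('b'): parent n0 fail=0; on 'b' 0 → fail=0;  out {0}∪∅={0}
  n2('a'): parent n0 fail=0; on 'a' 0 → fail=0;  out ∅∪∅=∅
  n8('c'): parent n0 fail=0; on 'c' 0 → fail=0;  out ∅∪∅=∅
  n3('ab'): parent n2 fail=0; on 'b' 0 → fail=1;  out ∅∪{0}={0}
  n6('ad'): parent n2 fail=0; on 'd' 0 → fail=0;  out {2}∪∅={2}
  n7('aa'): parent n2 fail=0; on 'a' 0 → fail=2;  out {3}∪∅={3}
  n9('cb'): parent n8 fail=0; on 'b' 0 → fail=1;  out {4}∪{0}={0,4}
  n10('ac'): parent n2 fail=0; on 'c' 0 → fail=8;  out {6}∪∅={6}
  n4('aba'): parent n3 fail=1; on 'a' 1→0 → fail=2;  out ∅∪∅=∅
  n11('acb'): parent n10 fail=8; on 'b' 8 → fail=9;  out {5}∪{0,4}={0,4,5}
  n5('abad'): parent n4 fail=2; on 'd' 2 → fail=6;  out {1}∪{2}={1,2}

Text stream:
i=0 'c': node 0→8
i=1 'b': node 8→9  → match P0@[1:1],P4@[0:1]
i=2 'c': node 9→8 ·f
i=3 'b': node 8→9  → match P0@[3:3],P4@[2:3]
i=4 'b': node 9→1 ·f  → match P0@[4:4]
i=5 'b': node 1→1 ·f  → match P0@[5:5]
i=6 'c': node 1→8 ·f
i=7 'a': node 8→2 ·f
i=8 'd': node 2→6  → match P2@[7:8]
i=9 'c': node 6→8 ·f
i=10 'a': node 8→2 ·f
i=11 'c': node 2→10  → match P6@[10:11]
i=12 'b': node 10→11  → match P0@[12:12],P4@[11:12],P5@[10:12]
i=13 'a': node 11→2 ·f
i=14 'c': node 2→10  → match P6@[13:14]
i=15 'c': node 10→8 ·f
i=16 'b': node 8→9  → match P0@[16:16],P4@[15:16]
i=17 'a': node 9→2 ·f
i=18 'c': node 2→10  → match P6@[17:18]
i=19 'b': node 10→11  → match P0@[19:19],P4@[18:19],P5@[17:19]
i=20 'b': node 11→1 ·f  → match P0@[20:20]
i=21 'a': node 1→2 ·f

Matches: [[1,0],[1,4],[3,0],[3,4],[4,0],[5,0],[8,2],[11,6],[12,0],[12,4],[12,5],[14,6],[16,0],[16,4],[18,6],[19,0],[19,4],[19,5],[20,0]]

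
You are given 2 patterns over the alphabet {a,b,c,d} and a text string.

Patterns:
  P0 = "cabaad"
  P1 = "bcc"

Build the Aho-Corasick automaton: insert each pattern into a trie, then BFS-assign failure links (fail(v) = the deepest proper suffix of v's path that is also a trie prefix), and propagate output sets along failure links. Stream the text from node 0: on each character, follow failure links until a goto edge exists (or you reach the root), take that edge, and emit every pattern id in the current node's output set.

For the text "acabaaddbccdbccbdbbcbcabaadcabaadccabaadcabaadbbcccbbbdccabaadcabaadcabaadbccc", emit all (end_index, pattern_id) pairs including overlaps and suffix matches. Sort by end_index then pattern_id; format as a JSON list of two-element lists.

Build automaton:
Trie nodes:
  n0 'ε': b→7 c→1
  n1 'c': a→2
  n2 'ca': b→3
  n3 'cab': a→4
  n4 'caba': a→5
  n5 'cabaa': d→6
  n6 'cabaad': ·  [P0 ends]
  n7 'b': c→8
  n8 'bc': c→9
  n9 'bcc': ·  [P1 ends]

BFS fail/out derivation:
  n1('c'): parent n0 fail=0; on 'c' 0 → fail=0;  out ∅∪∅=∅
  n7('b'): parent n0 fail=0; on 'b' 0 → fail=0;  out ∅∪∅=∅
  n2('ca'): parent n1 fail=0; on 'a' 0 → fail=0;  out ∅∪∅=∅
  n8('bc'): parent n7 fail=0; on 'c' 0 → fail=1;  out ∅∪∅=∅
  n3('cab'): parent n2 fail=0; on 'b' 0 → fail=7;  out ∅∪∅=∅
  n9('bcc'): parent n8 fail=1; on 'c' 1→0 → fail=1;  out {1}∪∅={1}
  n4('caba'): parent n3 fail=7; on 'a' 7→0 → fail=0;  out ∅∪∅=∅
  n5('cabaa'): parent n4 fail=0; on 'a' 0 → fail=0;  out ∅∪∅=∅
  n6('cabaad'): parent n5 fail=0; on 'd' 0 → fail=0;  out {0}∪∅={0}

Run:
[0] read 'a'  n0⇒n0
[1] read 'c'  n0⇒n1
[2] read 'a'  n1⇒n2
[3] read 'b'  n2⇒n3
[4] read 'a'  n3⇒n4
[5] read 'a'  n4⇒n5
[6] read 'd'  n5⇒n6  ** P0@[1:6]
[7] read 'd'  n6⇒n0 (via fail)
[8] read 'b'  n0⇒n7
[9] read 'c'  n7⇒n8
[10] read 'c'  n8⇒n9  ** P1@[8:10]
[11] read 'd'  n9⇒n0 (via fail)
[12] read 'b'  n0⇒n7
[13] read 'c'  n7⇒n8
[14] read 'c'  n8⇒n9  ** P1@[12:14]
[15] read 'b'  n9⇒n7 (via fail)
[16] read 'd'  n7⇒n0 (via fail)
[17] read 'b'  n0⇒n7
[18] read 'b'  n7⇒n7 (via fail)
[19] read 'c'  n7⇒n8
[20] read 'b'  n8⇒n7 (via fail)
[21] read 'c'  n7⇒n8
[22] read 'a'  n8⇒n2 (via fail)
[23] read 'b'  n2⇒n3
[24] read 'a'  n3⇒n4
[25] read 'a'  n4⇒n5
[26] read 'd'  n5⇒n6  ** P0@[21:26]
[27] read 'c'  n6⇒n1 (via fail)
[28] read 'a'  n1⇒n2
[29] read 'b'  n2⇒n3
[30] read 'a'  n3⇒n4
[31] read 'a'  n4⇒n5
[32] read 'd'  n5⇒n6  ** P0@[27:32]
[33] read 'c'  n6⇒n1 (via fail)
[34] read 'c'  n1⇒n1 (via fail)
[35] read 'a'  n1⇒n2
[36] read 'b'  n2⇒n3
[37] read 'a'  n3⇒n4
[38] read 'a'  n4⇒n5
[39] read 'd'  n5⇒n6  ** P0@[34:39]
[40] read 'c'  n6⇒n1 (via fail)
[41] read 'a'  n1⇒n2
[42] read 'b'  n2⇒n3
[43] read 'a'  n3⇒n4
[44] read 'a'  n4⇒n5
[45] read 'd'  n5⇒n6  ** P0@[40:45]
[46] read 'b'  n6⇒n7 (via fail)
[47] read 'b'  n7⇒n7 (via fail)
[48] read 'c'  n7⇒n8
[49] read 'c'  n8⇒n9  ** P1@[47:49]
[50] read 'c'  n9⇒n1 (via fail)
[51] read 'b'  n1⇒n7 (via fail)
[52] read 'b'  n7⇒n7 (via fail)
[53] read 'b'  n7⇒n7 (via fail)
[54] read 'd'  n7⇒n0 (via fail)
[55] read 'c'  n0⇒n1
[56] read 'c'  n1⇒n1 (via fail)
[57] read 'a'  n1⇒n2
[58] read 'b'  n2⇒n3
[59] read 'a'  n3⇒n4
[60] read 'a'  n4⇒n5
[61] read 'd'  n5⇒n6  ** P0@[56:61]
[62] read 'c'  n6⇒n1 (via fail)
[63] read 'a'  n1⇒n2
[64] read 'b'  n2⇒n3
[65] read 'a'  n3⇒n4
[66] read 'a'  n4⇒n5
[67] read 'd'  n5⇒n6  ** P0@[62:67]
[68] read 'c'  n6⇒n1 (via fail)
[69] read 'a'  n1⇒n2
[70] read 'b'  n2⇒n3
[71] read 'a'  n3⇒n4
[72] read 'a'  n4⇒n5
[73] read 'd'  n5⇒n6  ** P0@[68:73]
[74] read 'b'  n6⇒n7 (via fail)
[75] read 'c'  n7⇒n8
[76] read 'c'  n8⇒n9  ** P1@[74:76]
[77] read 'c'  n9⇒n1 (via fail)

All matches (sorted): [[6,0],[10,1],[14,1],[26,0],[32,0],[39,0],[45,0],[49,1],[61,0],[67,0],[73,0],[76,1]]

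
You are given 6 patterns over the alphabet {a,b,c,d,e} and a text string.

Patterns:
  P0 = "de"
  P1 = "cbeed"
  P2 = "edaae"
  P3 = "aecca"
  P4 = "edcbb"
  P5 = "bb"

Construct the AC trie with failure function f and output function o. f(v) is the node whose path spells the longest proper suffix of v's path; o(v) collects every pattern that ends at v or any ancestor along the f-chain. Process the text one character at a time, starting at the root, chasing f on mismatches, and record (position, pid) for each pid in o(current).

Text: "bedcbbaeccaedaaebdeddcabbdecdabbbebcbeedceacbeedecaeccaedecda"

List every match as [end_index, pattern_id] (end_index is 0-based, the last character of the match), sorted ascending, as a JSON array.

Build:
Trie nodes:
  n0 'ε': a→13 b→21 c→3 d→1 e→8
  n1 'd': e→2
  n2 'de': ·  ←P0
  n3 'c': b→4
  n4 'cb': e→5
  n5 'cbe': e→6
  n6 'cbee': d→7
  n7 'cbeed': ·  ←P1
  n8 'e': d→9
  n9 'ed': a→10 c→18
  n10 'eda': a→11
  n11 'edaa': e→12
  n12 'edaae': ·  ←P2
  n13 'a': e→14
  n14 'ae': c→15
  n15 'aec': c→16
  n16 'aecc': a→17
  n17 'aecca': ·  ←P3
  n18 'edc': b→19
  n19 'edcb': b→20
  n20 'edcbb': ·  ←P4
  n21 'b': b→22
  n22 'bb': ·  ←P5

Failure links (BFS by depth):
  fail(1) 'd': from fail(0)=0 chase 'd': 0 ⇒ 0;  out=∅∪out(0)=∅
  fail(3) 'c': from fail(0)=0 chase 'c': 0 ⇒ 0;  out=∅∪out(0)=∅
  fail(8) 'e': from fail(0)=0 chase 'e': 0 ⇒ 0;  out=∅∪out(0)=∅
  fail(13) 'a': from fail(0)=0 chase 'a': 0 ⇒ 0;  out=∅∪out(0)=∅
  fail(21) 'b': from fail(0)=0 chase 'b': 0 ⇒ 0;  out=∅∪out(0)=∅
  fail(2) 'de': from fail(1)=0 chase 'e': 0 ⇒ 8;  out={0}∪out(8)={0}
  fail(4) 'cb': from fail(3)=0 chase 'b': 0 ⇒ 21;  out=∅∪out(21)=∅
  fail(9) 'ed': from fail(8)=0 chase 'd': 0 ⇒ 1;  out=∅∪out(1)=∅
  fail(14) 'ae': from fail(13)=0 chase 'e': 0 ⇒ 8;  out=∅∪out(8)=∅
  fail(22) 'bb': from fail(21)=0 chase 'b': 0 ⇒ 21;  out={5}∪out(21)={5}
  fail(5) 'cbe': from fail(4)=21 chase 'e': 21→0 ⇒ 8;  out=∅∪out(8)=∅
  fail(10) 'eda': from fail(9)=1 chase 'a': 1→0 ⇒ 13;  out=∅∪out(13)=∅
  fail(15) 'aec': from fail(14)=8 chase 'c': 8→0 ⇒ 3;  out=∅∪out(3)=∅
  fail(18) 'edc': from fail(9)=1 chase 'c': 1→0 ⇒ 3;  out=∅∪out(3)=∅
  fail(6) 'cbee': from fail(5)=8 chase 'e': 8→0 ⇒ 8;  out=∅∪out(8)=∅
  fail(11) 'edaa': from fail(10)=13 chase 'a': 13→0 ⇒ 13;  out=∅∪out(13)=∅
  fail(16) 'aecc': from fail(15)=3 chase 'c': 3→0 ⇒ 3;  out=∅∪out(3)=∅
  fail(19) 'edcb': from fail(18)=3 chase 'b': 3 ⇒ 4;  out=∅∪out(4)=∅
  fail(7) 'cbeed': from fail(6)=8 chase 'd': 8 ⇒ 9;  out={1}∪out(9)={1}
  fail(12) 'edaae': from fail(11)=13 chase 'e': 13 ⇒ 14;  out={2}∪out(14)={2}
  fail(17) 'aecca': from fail(16)=3 chase 'a': 3→0 ⇒ 13;  out={3}∪out(13)={3}
  fail(20) 'edcbb': from fail(19)=4 chase 'b': 4→21 ⇒ 22;  out={4}∪out(22)={4,5}

Text stream:
[0] read 'b'  n0⇒n21
[1] read 'e'  n21⇒n8 (via fail)
[2] read 'd'  n8⇒n9
[3] read 'c'  n9⇒n18
[4] read 'b'  n18⇒n19
[5] read 'b'  n19⇒n20  emit P4@[1:5],P5@[4:5]
[6] read 'a'  n20⇒n13 (via fail)
[7] read 'e'  n13⇒n14
[8] read 'c'  n14⇒n15
[9] read 'c'  n15⇒n16
[10] read 'a'  n16⇒n17  emit P3@[6:10]
[11] read 'e'  n17⇒n14 (via fail)
[12] read 'd'  n14⇒n9 (via fail)
[13] read 'a'  n9⇒n10
[14] read 'a'  n10⇒n11
[15] read 'e'  n11⇒n12  emit P2@[11:15]
[16] read 'b'  n12⇒n21 (via fail)
[17] read 'd'  n21⇒n1 (via fail)
[18] read 'e'  n1⇒n2  emit P0@[17:18]
[19] read 'd'  n2⇒n9 (via fail)
[20] read 'd'  n9⇒n1 (via fail)
[21] read 'c'  n1⇒n3 (via fail)
[22] read 'a'  n3⇒n13 (via fail)
[23] read 'b'  n13⇒n21 (via fail)
[24] read 'b'  n21⇒n22  emit P5@[23:24]
[25] read 'd'  n22⇒n1 (via fail)
[26] read 'e'  n1⇒n2  emit P0@[25:26]
[27] read 'c'  n2⇒n3 (via fail)
[28] read 'd'  n3⇒n1 (via fail)
[29] read 'a'  n1⇒n13 (via fail)
[30] read 'b'  n13⇒n21 (via fail)
[31] read 'b'  n21⇒n22  emit P5@[30:31]
[32] read 'b'  n22⇒n22 (via fail)  emit P5@[31:32]
[33] read 'e'  n22⇒n8 (via fail)
[34] read 'b'  n8⇒n21 (via fail)
[35] read 'c'  n21⇒n3 (via fail)
[36] read 'b'  n3⇒n4
[37] read 'e'  n4⇒n5
[38] read 'e'  n5⇒n6
[39] read 'd'  n6⇒n7  emit P1@[35:39]
[40] read 'c'  n7⇒n18 (via fail)
[41] read 'e'  n18⇒n8 (via fail)
[42] read 'a'  n8⇒n13 (via fail)
[43] read 'c'  n13⇒n3 (via fail)
[44] read 'b'  n3⇒n4
[45] read 'e'  n4⇒n5
[46] read 'e'  n5⇒n6
[47] read 'd'  n6⇒n7  emit P1@[43:47]
[48] read 'e'  n7⇒n2 (via fail)  emit P0@[47:48]
[49] read 'c'  n2⇒n3 (via fail)
[50] read 'a'  n3⇒n13 (via fail)
[51] read 'e'  n13⇒n14
[52] read 'c'  n14⇒n15
[53] read 'c'  n15⇒n16
[54] read 'a'  n16⇒n17  emit P3@[50:54]
[55] read 'e'  n17⇒n14 (via fail)
[56] read 'd'  n14⇒n9 (via fail)
[57] read 'e'  n9⇒n2 (via fail)  emit P0@[56:57]
[58] read 'c'  n2⇒n3 (via fail)
[59] read 'd'  n3⇒n1 (via fail)
[60] read 'a'  n1⇒n13 (via fail)

All matches (sorted): [[5,4],[5,5],[10,3],[15,2],[18,0],[24,5],[26,0],[31,5],[32,5],[39,1],[47,1],[48,0],[54,3],[57,0]]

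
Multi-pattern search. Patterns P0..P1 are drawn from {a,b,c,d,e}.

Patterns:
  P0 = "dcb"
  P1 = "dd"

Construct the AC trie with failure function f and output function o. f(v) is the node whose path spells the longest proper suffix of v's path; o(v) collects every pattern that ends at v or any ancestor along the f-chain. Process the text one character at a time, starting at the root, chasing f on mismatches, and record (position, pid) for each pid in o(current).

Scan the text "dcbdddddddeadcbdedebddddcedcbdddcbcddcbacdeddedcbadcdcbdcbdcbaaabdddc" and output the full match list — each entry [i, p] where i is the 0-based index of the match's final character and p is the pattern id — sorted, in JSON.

Construct AC machine:
Trie nodes:
  0='ε' goto d→1
  1='d' goto c→2 d→4
  2='dc' goto b→3
  3='dcb' goto ·  [P0 ends]
  4='dd' goto ·  [P1 ends]

Failure links (BFS by depth):
  fail(1) 'd': from fail(0)=0 chase 'd': 0 ⇒ 0;  out=∅∪out(0)=∅
  fail(2) 'dc': from fail(1)=0 chase 'c': 0 ⇒ 0;  out=∅∪out(0)=∅
  fail(4) 'dd': from fail(1)=0 chase 'd': 0 ⇒ 1;  out={1}∪out(1)={1}
  fail(3) 'dcb': from fail(2)=0 chase 'b': 0 ⇒ 0;  out={0}∪out(0)={0}

Text stream:
[0] read 'd'  n0⇒n1
[1] read 'c'  n1⇒n2
[2] read 'b'  n2⇒n3  emit P0@[0:2]
[3] read 'd'  n3⇒n1 ·f
[4] read 'd'  n1⇒n4  emit P1@[3:4]
[5] read 'd'  n4⇒n4 ·f  emit P1@[4:5]
[6] read 'd'  n4⇒n4 ·f  emit P1@[5:6]
[7] read 'd'  n4⇒n4 ·f  emit P1@[6:7]
[8] read 'd'  n4⇒n4 ·f  emit P1@[7:8]
[9] read 'd'  n4⇒n4 ·f  emit P1@[8:9]
[10] read 'e'  n4⇒n0 ·f
[11] read 'a'  n0⇒n0
[12] read 'd'  n0⇒n1
[13] read 'c'  n1⇒n2
[14] read 'b'  n2⇒n3  emit P0@[12:14]
[15] read 'd'  n3⇒n1 ·f
[16] read 'e'  n1⇒n0 ·f
[17] read 'd'  n0⇒n1
[18] read 'e'  n1⇒n0 ·f
[19] read 'b'  n0⇒n0
[20] read 'd'  n0⇒n1
[21] read 'd'  n1⇒n4  emit P1@[20:21]
[22] read 'd'  n4⇒n4 ·f  emit P1@[21:22]
[23] read 'd'  n4⇒n4 ·f  emit P1@[22:23]
[24] read 'c'  n4⇒n2 ·f
[25] read 'e'  n2⇒n0 ·f
[26] read 'd'  n0⇒n1
[27] read 'c'  n1⇒n2
[28] read 'b'  n2⇒n3  emit P0@[26:28]
[29] read 'd'  n3⇒n1 ·f
[30] read 'd'  n1⇒n4  emit P1@[29:30]
[31] read 'd'  n4⇒n4 ·f  emit P1@[30:31]
[32] read 'c'  n4⇒n2 ·f
[33] read 'b'  n2⇒n3  emit P0@[31:33]
[34] read 'c'  n3⇒n0 ·f
[35] read 'd'  n0⇒n1
[36] read 'd'  n1⇒n4  emit P1@[35:36]
[37] read 'c'  n4⇒n2 ·f
[38] read 'b'  n2⇒n3  emit P0@[36:38]
[39] read 'a'  n3⇒n0 ·f
[40] read 'c'  n0⇒n0
[41] read 'd'  n0⇒n1
[42] read 'e'  n1⇒n0 ·f
[43] read 'd'  n0⇒n1
[44] read 'd'  n1⇒n4  emit P1@[43:44]
[45] read 'e'  n4⇒n0 ·f
[46] read 'd'  n0⇒n1
[47] read 'c'  n1⇒n2
[48] read 'b'  n2⇒n3  emit P0@[46:48]
[49] read 'a'  n3⇒n0 ·f
[50] read 'd'  n0⇒n1
[51] read 'c'  n1⇒n2
[52] read 'd'  n2⇒n1 ·f
[53] read 'c'  n1⇒n2
[54] read 'b'  n2⇒n3  emit P0@[52:54]
[55] read 'd'  n3⇒n1 ·f
[56] read 'c'  n1⇒n2
[57] read 'b'  n2⇒n3  emit P0@[55:57]
[58] read 'd'  n3⇒n1 ·f
[59] read 'c'  n1⇒n2
[60] read 'b'  n2⇒n3  emit P0@[58:60]
[61] read 'a'  n3⇒n0 ·f
[62] read 'a'  n0⇒n0
[63] read 'a'  n0⇒n0
[64] read 'b'  n0⇒n0
[65] read 'd'  n0⇒n1
[66] read 'd'  n1⇒n4  emit P1@[65:66]
[67] read 'd'  n4⇒n4 ·f  emit P1@[66:67]
[68] read 'c'  n4⇒n2 ·f

Result: [[2,0],[4,1],[5,1],[6,1],[7,1],[8,1],[9,1],[14,0],[21,1],[22,1],[23,1],[28,0],[30,1],[31,1],[33,0],[36,1],[38,0],[44,1],[48,0],[54,0],[57,0],[60,0],[66,1],[67,1]]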